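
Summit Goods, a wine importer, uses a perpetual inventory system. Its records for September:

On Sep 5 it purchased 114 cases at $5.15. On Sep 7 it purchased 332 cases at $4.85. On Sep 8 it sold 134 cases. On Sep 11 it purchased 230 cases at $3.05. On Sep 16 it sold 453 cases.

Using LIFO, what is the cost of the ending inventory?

Sep 8, 134 sold [LIFO — newest first]: 134 @ $4.85 = $649.90
Sep 16, 453 sold [LIFO — newest first]: 230 @ $3.05 + 198 @ $4.85 + 25 @ $5.15 = $1,790.55
Total COGS = $649.90 + $1,790.55 = $2,440.45
Ending inventory: 89 @ $5.15 = $458.35

Ending inventory = $458.35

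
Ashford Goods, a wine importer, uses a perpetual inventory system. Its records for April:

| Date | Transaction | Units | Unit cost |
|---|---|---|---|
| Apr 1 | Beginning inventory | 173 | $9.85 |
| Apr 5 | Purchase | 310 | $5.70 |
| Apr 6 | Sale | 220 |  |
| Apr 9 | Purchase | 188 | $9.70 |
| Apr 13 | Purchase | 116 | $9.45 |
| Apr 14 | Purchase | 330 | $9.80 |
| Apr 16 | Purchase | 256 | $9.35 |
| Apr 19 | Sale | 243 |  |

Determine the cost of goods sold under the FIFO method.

Apr 6, 220 sold [FIFO — oldest first]: 173 @ $9.85 + 47 @ $5.70 = $1,971.95
Apr 19, 243 sold [FIFO — oldest first]: 243 @ $5.70 = $1,385.10
Total COGS = $1,971.95 + $1,385.10 = $3,357.05
Ending inventory: 20 @ $5.70 + 188 @ $9.70 + 116 @ $9.45 + 330 @ $9.80 + 256 @ $9.35 = $8,661.40
Check: goods available $12,018.45 = COGS $3,357.05 + ending $8,661.40

COGS = $3,357.05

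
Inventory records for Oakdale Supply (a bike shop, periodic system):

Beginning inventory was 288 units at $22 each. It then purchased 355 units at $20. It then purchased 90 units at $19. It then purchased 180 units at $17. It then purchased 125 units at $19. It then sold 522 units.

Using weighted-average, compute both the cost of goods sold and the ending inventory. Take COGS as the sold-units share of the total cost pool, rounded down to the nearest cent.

COGS = $10,349.98; ending inventory = $10,231.02

Sale 1, sell 522: 522/1038 × $20,581.00 → $10,349.98
Ending inventory (cost pool remaining) = $10,231.02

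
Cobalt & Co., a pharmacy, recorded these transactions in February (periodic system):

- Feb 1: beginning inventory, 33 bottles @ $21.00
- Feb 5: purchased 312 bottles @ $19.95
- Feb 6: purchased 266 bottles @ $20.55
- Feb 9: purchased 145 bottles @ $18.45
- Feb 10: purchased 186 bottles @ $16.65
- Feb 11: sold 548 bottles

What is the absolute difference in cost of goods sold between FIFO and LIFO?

FIFO COGS: 33 @ $21.00 + 312 @ $19.95 + 203 @ $20.55 = $11,089.05
LIFO COGS: 186 @ $16.65 + 145 @ $18.45 + 217 @ $20.55 = $10,231.50
Difference = |$11,089.05 − $10,231.50| = $857.55

$857.55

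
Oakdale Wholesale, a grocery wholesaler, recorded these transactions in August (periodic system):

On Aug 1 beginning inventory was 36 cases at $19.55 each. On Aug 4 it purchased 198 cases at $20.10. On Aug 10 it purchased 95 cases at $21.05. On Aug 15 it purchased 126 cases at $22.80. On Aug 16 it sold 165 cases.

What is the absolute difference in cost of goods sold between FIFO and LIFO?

FIFO COGS: 36 @ $19.55 + 129 @ $20.10 = $3,296.70
LIFO COGS: 126 @ $22.80 + 39 @ $21.05 = $3,693.75
Difference = |$3,296.70 − $3,693.75| = $397.05

$397.05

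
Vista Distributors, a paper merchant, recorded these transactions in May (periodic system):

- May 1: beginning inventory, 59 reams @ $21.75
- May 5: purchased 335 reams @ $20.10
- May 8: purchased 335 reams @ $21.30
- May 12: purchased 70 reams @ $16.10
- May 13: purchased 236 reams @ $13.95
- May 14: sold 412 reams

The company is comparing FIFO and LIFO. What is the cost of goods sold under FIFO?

FIFO COGS: 59 @ $21.75 + 335 @ $20.10 + 18 @ $21.30 = $8,400.15
LIFO COGS: 236 @ $13.95 + 70 @ $16.10 + 106 @ $21.30 = $6,677.00

COGS = $8,400.15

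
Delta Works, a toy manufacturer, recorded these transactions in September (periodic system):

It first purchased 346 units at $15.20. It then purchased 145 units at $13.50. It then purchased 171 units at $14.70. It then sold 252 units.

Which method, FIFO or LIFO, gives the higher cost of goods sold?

FIFO

FIFO COGS: 252 @ $15.20 = $3,830.40
LIFO COGS: 171 @ $14.70 + 81 @ $13.50 = $3,607.20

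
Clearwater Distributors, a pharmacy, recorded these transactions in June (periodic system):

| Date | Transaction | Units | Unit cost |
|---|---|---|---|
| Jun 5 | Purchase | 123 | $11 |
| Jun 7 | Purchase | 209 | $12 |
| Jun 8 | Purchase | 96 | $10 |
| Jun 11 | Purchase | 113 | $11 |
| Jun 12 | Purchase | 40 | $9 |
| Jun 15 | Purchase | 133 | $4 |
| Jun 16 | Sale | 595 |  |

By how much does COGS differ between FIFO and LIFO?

$833

FIFO COGS: 123 @ $11 + 209 @ $12 + 96 @ $10 + 113 @ $11 + 40 @ $9 + 14 @ $4 = $6,480
LIFO COGS: 133 @ $4 + 40 @ $9 + 113 @ $11 + 96 @ $10 + 209 @ $12 + 4 @ $11 = $5,647
Difference = |$6,480 − $5,647| = $833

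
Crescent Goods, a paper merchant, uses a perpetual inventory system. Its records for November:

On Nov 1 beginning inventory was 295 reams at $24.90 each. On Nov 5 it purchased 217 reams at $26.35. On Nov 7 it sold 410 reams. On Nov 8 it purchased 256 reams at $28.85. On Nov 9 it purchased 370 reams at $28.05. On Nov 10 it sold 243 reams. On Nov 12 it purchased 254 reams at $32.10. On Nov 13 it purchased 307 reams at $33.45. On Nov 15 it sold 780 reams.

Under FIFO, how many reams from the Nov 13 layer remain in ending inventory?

266

Nov 7, 410 sold [FIFO — oldest first]: 295 @ $24.90 + 115 @ $26.35 = $10,375.75
Nov 10, 243 sold [FIFO — oldest first]: 102 @ $26.35 + 141 @ $28.85 = $6,755.55
Nov 15, 780 sold [FIFO — oldest first]: 115 @ $28.85 + 370 @ $28.05 + 254 @ $32.10 + 41 @ $33.45 = $23,221.10
Total COGS = $10,375.75 + $6,755.55 + $23,221.10 = $40,352.40
Ending inventory: 266 @ $33.45 = $8,897.70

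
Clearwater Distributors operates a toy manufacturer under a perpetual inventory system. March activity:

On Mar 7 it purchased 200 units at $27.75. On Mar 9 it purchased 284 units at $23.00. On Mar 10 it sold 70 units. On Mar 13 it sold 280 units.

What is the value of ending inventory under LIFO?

Mar 10, 70 sold [LIFO — newest first]: 70 @ $23.00 = $1,610.00
Mar 13, 280 sold [LIFO — newest first]: 214 @ $23.00 + 66 @ $27.75 = $6,753.50
Total COGS = $1,610.00 + $6,753.50 = $8,363.50
Ending inventory: 134 @ $27.75 = $3,718.50
Check: goods available $12,082.00 = COGS $8,363.50 + ending $3,718.50

Ending inventory = $3,718.50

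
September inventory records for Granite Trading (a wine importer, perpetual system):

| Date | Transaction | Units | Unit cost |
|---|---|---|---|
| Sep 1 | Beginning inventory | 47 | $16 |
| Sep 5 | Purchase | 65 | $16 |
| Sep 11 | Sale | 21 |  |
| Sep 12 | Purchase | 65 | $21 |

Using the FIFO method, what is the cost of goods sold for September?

COGS = $336

Sep 11, 21 sold [FIFO — oldest first]: 21 @ $16 = $336
Ending inventory: 26 @ $16 + 65 @ $16 + 65 @ $21 = $2,821
Check: goods available $3,157 = COGS $336 + ending $2,821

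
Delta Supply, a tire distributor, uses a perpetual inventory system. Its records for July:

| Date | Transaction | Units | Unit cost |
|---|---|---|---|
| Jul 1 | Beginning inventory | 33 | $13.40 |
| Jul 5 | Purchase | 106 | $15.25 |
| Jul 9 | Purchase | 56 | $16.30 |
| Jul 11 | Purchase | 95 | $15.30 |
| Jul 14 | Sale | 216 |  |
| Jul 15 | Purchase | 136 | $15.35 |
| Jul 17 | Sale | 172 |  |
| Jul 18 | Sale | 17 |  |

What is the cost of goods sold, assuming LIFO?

COGS = $6,231.20

Jul 14, 216 sold [LIFO — newest first]: 95 @ $15.30 + 56 @ $16.30 + 65 @ $15.25 = $3,357.55
Jul 17, 172 sold [LIFO — newest first]: 136 @ $15.35 + 36 @ $15.25 = $2,636.60
Jul 18, 17 sold [LIFO — newest first]: 5 @ $15.25 + 12 @ $13.40 = $237.05
Total COGS = $3,357.55 + $2,636.60 + $237.05 = $6,231.20
Ending inventory: 21 @ $13.40 = $281.40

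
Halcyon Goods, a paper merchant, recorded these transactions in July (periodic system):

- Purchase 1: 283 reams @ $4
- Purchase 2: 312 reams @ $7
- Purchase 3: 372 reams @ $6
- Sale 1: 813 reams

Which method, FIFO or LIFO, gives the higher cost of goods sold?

FIFO COGS: 283 @ $4 + 312 @ $7 + 218 @ $6 = $4,624
LIFO COGS: 372 @ $6 + 312 @ $7 + 129 @ $4 = $4,932

LIFO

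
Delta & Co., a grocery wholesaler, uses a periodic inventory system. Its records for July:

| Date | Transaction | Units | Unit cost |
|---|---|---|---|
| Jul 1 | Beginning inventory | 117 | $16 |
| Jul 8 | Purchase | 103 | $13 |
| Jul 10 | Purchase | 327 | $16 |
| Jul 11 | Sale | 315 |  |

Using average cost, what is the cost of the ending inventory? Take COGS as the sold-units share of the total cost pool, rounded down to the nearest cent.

Ending inventory = $3,580.95

Jul 11, sell 315: 315/547 × $8,443.00 → $4,862.05
Ending inventory (cost pool remaining) = $3,580.95
Check: goods available $8,443.00 = COGS $4,862.05 + ending $3,580.95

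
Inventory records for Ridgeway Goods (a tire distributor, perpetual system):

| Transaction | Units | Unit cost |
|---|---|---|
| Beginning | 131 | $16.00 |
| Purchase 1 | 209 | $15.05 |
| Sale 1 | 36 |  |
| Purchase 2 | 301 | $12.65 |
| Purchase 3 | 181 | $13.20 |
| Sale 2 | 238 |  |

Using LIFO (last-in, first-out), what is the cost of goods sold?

COGS = $3,652.05

Sale 1 (36) [LIFO — newest first]: 36 @ $15.05 = $541.80
Sale 2 (238) [LIFO — newest first]: 181 @ $13.20 + 57 @ $12.65 = $3,110.25
Total COGS = $541.80 + $3,110.25 = $3,652.05
Ending inventory: 131 @ $16.00 + 173 @ $15.05 + 244 @ $12.65 = $7,786.25
Check: goods available $11,438.30 = COGS $3,652.05 + ending $7,786.25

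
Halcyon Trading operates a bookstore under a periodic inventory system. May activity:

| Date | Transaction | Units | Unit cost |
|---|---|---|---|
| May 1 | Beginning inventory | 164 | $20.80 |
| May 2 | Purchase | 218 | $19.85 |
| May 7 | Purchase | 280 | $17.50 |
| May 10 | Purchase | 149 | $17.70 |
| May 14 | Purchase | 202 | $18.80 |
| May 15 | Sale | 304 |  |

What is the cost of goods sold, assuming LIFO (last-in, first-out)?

COGS = $5,603.00

May 15, 304 sold [LIFO — newest first]: 202 @ $18.80 + 102 @ $17.70 = $5,603.00
Ending inventory: 164 @ $20.80 + 218 @ $19.85 + 280 @ $17.50 + 47 @ $17.70 = $13,470.40
Check: goods available $19,073.40 = COGS $5,603.00 + ending $13,470.40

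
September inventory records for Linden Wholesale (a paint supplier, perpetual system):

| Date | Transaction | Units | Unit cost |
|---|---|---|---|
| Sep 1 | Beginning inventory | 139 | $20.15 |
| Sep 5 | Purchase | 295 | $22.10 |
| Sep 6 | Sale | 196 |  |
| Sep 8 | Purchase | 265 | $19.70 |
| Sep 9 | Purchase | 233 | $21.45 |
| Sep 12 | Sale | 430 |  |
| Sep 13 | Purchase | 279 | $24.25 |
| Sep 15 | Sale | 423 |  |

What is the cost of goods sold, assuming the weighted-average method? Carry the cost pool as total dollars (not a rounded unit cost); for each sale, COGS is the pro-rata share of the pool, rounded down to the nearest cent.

COGS = $22,665.91

After Sep 1: 139 on hand, pool $2,800.85 (≈ $20.1500 each)
After Sep 5: 434 on hand, pool $9,320.35 (≈ $21.4755 each)
Sep 6, sell 196: 196/434 × $9,320.35 → $4,209.19
After Sep 8: 503 on hand, pool $10,331.66 (≈ $20.5401 each)
After Sep 9: 736 on hand, pool $15,329.51 (≈ $20.8281 each)
Sep 12, sell 430: 430/736 × $15,329.51 → $8,956.09
After Sep 13: 585 on hand, pool $13,139.17 (≈ $22.4601 each)
Sep 15, sell 423: 423/585 × $13,139.17 → $9,500.63
Total COGS = $4,209.19 + $8,956.09 + $9,500.63 = $22,665.91
Ending inventory (cost pool remaining) = $3,638.54
Check: goods available $26,304.45 = COGS $22,665.91 + ending $3,638.54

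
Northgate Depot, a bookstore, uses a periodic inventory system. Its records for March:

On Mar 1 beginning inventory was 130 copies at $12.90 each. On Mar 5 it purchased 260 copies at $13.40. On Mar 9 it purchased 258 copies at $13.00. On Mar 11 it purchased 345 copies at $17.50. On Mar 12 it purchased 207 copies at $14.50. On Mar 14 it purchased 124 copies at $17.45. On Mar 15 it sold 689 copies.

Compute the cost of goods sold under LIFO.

COGS = $11,371.80

Mar 15, 689 sold [LIFO — newest first]: 124 @ $17.45 + 207 @ $14.50 + 345 @ $17.50 + 13 @ $13.00 = $11,371.80
Ending inventory: 130 @ $12.90 + 260 @ $13.40 + 245 @ $13.00 = $8,346.00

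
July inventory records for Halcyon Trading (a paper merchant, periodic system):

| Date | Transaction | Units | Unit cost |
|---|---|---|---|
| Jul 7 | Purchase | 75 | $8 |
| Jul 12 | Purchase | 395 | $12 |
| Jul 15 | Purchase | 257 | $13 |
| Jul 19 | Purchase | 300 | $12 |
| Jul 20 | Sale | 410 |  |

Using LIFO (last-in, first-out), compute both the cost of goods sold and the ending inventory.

COGS = $5,030; ending inventory = $7,251

Jul 20, 410 sold [LIFO — newest first]: 300 @ $12 + 110 @ $13 = $5,030
Ending inventory: 75 @ $8 + 395 @ $12 + 147 @ $13 = $7,251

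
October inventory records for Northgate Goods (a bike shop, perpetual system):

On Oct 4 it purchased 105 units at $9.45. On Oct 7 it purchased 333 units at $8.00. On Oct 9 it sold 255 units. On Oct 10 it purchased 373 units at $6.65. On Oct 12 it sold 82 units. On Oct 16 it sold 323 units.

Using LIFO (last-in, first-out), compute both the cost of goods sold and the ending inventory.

COGS = $4,776.45; ending inventory = $1,360.25

Oct 9, 255 sold [LIFO — newest first]: 255 @ $8.00 = $2,040.00
Oct 12, 82 sold [LIFO — newest first]: 82 @ $6.65 = $545.30
Oct 16, 323 sold [LIFO — newest first]: 291 @ $6.65 + 32 @ $8.00 = $2,191.15
Total COGS = $2,040.00 + $545.30 + $2,191.15 = $4,776.45
Ending inventory: 105 @ $9.45 + 46 @ $8.00 = $1,360.25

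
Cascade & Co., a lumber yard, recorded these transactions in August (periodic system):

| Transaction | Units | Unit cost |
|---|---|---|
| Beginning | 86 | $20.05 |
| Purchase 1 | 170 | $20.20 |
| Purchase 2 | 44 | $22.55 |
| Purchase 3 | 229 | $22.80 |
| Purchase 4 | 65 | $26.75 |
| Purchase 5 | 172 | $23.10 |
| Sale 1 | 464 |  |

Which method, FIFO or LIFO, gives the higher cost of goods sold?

FIFO COGS: 86 @ $20.05 + 170 @ $20.20 + 44 @ $22.55 + 164 @ $22.80 = $9,889.70
LIFO COGS: 172 @ $23.10 + 65 @ $26.75 + 227 @ $22.80 = $10,887.55

LIFO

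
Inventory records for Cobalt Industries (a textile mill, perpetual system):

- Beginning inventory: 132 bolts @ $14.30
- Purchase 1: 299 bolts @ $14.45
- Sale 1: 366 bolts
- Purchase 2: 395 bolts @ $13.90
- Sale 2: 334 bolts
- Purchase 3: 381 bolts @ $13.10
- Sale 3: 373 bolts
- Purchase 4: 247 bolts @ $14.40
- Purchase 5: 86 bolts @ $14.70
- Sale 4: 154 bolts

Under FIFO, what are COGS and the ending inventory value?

Sale 1 (366) [FIFO — oldest first]: 132 @ $14.30 + 234 @ $14.45 = $5,268.90
Sale 2 (334) [FIFO — oldest first]: 65 @ $14.45 + 269 @ $13.90 = $4,678.35
Sale 3 (373) [FIFO — oldest first]: 126 @ $13.90 + 247 @ $13.10 = $4,987.10
Sale 4 (154) [FIFO — oldest first]: 134 @ $13.10 + 20 @ $14.40 = $2,043.40
Total COGS = $5,268.90 + $4,678.35 + $4,987.10 + $2,043.40 = $16,977.75
Ending inventory: 227 @ $14.40 + 86 @ $14.70 = $4,533.00
Check: goods available $21,510.75 = COGS $16,977.75 + ending $4,533.00

COGS = $16,977.75; ending inventory = $4,533.00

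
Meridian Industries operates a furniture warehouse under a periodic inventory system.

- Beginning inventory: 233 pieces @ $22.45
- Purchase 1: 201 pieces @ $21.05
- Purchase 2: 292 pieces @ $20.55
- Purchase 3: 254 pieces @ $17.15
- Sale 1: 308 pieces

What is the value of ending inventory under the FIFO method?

Ending inventory = $13,009.00

Sale 1 (308) [FIFO — oldest first]: 233 @ $22.45 + 75 @ $21.05 = $6,809.60
Ending inventory: 126 @ $21.05 + 292 @ $20.55 + 254 @ $17.15 = $13,009.00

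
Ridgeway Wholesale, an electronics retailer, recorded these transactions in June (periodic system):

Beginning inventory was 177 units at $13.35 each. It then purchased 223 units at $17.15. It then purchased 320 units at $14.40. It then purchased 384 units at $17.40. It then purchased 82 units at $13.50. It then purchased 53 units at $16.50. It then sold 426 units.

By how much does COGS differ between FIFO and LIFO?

$483.10

FIFO COGS: 177 @ $13.35 + 223 @ $17.15 + 26 @ $14.40 = $6,561.80
LIFO COGS: 53 @ $16.50 + 82 @ $13.50 + 291 @ $17.40 = $7,044.90
Difference = |$6,561.80 − $7,044.90| = $483.10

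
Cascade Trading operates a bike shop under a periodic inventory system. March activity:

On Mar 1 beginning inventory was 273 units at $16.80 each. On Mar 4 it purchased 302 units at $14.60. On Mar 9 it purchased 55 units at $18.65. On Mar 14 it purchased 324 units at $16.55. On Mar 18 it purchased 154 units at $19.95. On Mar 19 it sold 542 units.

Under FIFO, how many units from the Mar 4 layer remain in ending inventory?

33

Mar 19, 542 sold [FIFO — oldest first]: 273 @ $16.80 + 269 @ $14.60 = $8,513.80
Ending inventory: 33 @ $14.60 + 55 @ $18.65 + 324 @ $16.55 + 154 @ $19.95 = $9,942.05
Check: goods available $18,455.85 = COGS $8,513.80 + ending $9,942.05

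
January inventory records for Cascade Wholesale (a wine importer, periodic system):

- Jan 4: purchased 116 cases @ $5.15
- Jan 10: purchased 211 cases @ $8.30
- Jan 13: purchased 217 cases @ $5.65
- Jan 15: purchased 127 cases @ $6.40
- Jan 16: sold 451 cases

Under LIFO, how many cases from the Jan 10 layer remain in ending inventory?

104

Jan 16, 451 sold [LIFO — newest first]: 127 @ $6.40 + 217 @ $5.65 + 107 @ $8.30 = $2,926.95
Ending inventory: 116 @ $5.15 + 104 @ $8.30 = $1,460.60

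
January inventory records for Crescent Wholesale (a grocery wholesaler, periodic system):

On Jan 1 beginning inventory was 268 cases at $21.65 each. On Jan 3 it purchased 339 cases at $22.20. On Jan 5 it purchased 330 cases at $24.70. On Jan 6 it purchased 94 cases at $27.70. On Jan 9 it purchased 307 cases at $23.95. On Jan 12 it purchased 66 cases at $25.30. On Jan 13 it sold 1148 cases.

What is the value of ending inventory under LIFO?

Jan 13, 1148 sold [LIFO — newest first]: 66 @ $25.30 + 307 @ $23.95 + 94 @ $27.70 + 330 @ $24.70 + 339 @ $22.20 + 12 @ $21.65 = $27,562.85
Ending inventory: 256 @ $21.65 = $5,542.40

Ending inventory = $5,542.40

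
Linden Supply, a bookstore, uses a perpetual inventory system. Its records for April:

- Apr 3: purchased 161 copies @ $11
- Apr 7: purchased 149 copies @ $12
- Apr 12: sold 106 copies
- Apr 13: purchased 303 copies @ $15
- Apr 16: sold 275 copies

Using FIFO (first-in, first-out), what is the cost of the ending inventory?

Apr 12, 106 sold [FIFO — oldest first]: 106 @ $11 = $1,166
Apr 16, 275 sold [FIFO — oldest first]: 55 @ $11 + 149 @ $12 + 71 @ $15 = $3,458
Total COGS = $1,166 + $3,458 = $4,624
Ending inventory: 232 @ $15 = $3,480
Check: goods available $8,104 = COGS $4,624 + ending $3,480

Ending inventory = $3,480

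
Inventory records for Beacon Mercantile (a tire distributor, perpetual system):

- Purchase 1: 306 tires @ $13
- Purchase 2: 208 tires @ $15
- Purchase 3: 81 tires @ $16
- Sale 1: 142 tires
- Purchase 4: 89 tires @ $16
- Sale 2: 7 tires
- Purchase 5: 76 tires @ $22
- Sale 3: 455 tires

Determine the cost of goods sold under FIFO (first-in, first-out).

COGS = $8,538

Sale 1 (142) [FIFO — oldest first]: 142 @ $13 = $1,846
Sale 2 (7) [FIFO — oldest first]: 7 @ $13 = $91
Sale 3 (455) [FIFO — oldest first]: 157 @ $13 + 208 @ $15 + 81 @ $16 + 9 @ $16 = $6,601
Total COGS = $1,846 + $91 + $6,601 = $8,538
Ending inventory: 80 @ $16 + 76 @ $22 = $2,952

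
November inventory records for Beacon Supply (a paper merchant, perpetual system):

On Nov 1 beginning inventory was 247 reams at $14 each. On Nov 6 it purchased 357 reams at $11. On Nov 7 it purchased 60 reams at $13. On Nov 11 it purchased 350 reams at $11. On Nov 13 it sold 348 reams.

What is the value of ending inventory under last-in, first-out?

Ending inventory = $8,187

Nov 13, 348 sold [LIFO — newest first]: 348 @ $11 = $3,828
Ending inventory: 247 @ $14 + 357 @ $11 + 60 @ $13 + 2 @ $11 = $8,187
Check: goods available $12,015 = COGS $3,828 + ending $8,187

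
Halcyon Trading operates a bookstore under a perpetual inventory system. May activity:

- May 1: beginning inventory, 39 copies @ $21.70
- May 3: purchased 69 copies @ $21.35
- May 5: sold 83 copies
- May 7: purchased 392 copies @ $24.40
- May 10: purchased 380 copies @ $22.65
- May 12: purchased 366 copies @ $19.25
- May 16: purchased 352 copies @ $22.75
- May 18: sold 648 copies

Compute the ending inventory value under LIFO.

Ending inventory = $20,061.80

May 5, 83 sold [LIFO — newest first]: 69 @ $21.35 + 14 @ $21.70 = $1,776.95
May 18, 648 sold [LIFO — newest first]: 352 @ $22.75 + 296 @ $19.25 = $13,706.00
Total COGS = $1,776.95 + $13,706.00 = $15,482.95
Ending inventory: 25 @ $21.70 + 392 @ $24.40 + 380 @ $22.65 + 70 @ $19.25 = $20,061.80
Check: goods available $35,544.75 = COGS $15,482.95 + ending $20,061.80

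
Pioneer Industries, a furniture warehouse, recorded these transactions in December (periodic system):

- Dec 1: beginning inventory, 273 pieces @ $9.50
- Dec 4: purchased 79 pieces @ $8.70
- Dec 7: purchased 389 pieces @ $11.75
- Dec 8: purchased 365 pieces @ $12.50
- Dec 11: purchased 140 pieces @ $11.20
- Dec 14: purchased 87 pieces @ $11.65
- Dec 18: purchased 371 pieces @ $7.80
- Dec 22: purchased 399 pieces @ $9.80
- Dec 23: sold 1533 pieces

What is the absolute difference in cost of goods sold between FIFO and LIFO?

FIFO COGS: 273 @ $9.50 + 79 @ $8.70 + 389 @ $11.75 + 365 @ $12.50 + 140 @ $11.20 + 87 @ $11.65 + 200 @ $7.80 = $16,555.60
LIFO COGS: 399 @ $9.80 + 371 @ $7.80 + 87 @ $11.65 + 140 @ $11.20 + 365 @ $12.50 + 171 @ $11.75 = $15,957.30
Difference = |$16,555.60 − $15,957.30| = $598.30

$598.30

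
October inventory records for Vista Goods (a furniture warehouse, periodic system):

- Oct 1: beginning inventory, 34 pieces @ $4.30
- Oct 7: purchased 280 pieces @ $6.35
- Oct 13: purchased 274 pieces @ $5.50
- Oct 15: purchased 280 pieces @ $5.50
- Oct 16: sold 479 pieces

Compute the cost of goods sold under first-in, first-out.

COGS = $2,831.70

Oct 16, 479 sold [FIFO — oldest first]: 34 @ $4.30 + 280 @ $6.35 + 165 @ $5.50 = $2,831.70
Ending inventory: 109 @ $5.50 + 280 @ $5.50 = $2,139.50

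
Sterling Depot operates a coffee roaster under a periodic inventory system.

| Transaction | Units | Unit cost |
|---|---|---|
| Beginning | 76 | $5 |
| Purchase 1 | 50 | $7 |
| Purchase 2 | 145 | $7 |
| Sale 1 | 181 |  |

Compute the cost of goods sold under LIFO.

Sale 1 (181) [LIFO — newest first]: 145 @ $7 + 36 @ $7 = $1,267
Ending inventory: 76 @ $5 + 14 @ $7 = $478

COGS = $1,267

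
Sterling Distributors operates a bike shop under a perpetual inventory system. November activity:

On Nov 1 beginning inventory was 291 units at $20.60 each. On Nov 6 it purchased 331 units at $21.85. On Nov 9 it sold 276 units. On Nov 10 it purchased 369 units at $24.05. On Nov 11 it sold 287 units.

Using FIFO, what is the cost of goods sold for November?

COGS = $11,937.80

Nov 9, 276 sold [FIFO — oldest first]: 276 @ $20.60 = $5,685.60
Nov 11, 287 sold [FIFO — oldest first]: 15 @ $20.60 + 272 @ $21.85 = $6,252.20
Total COGS = $5,685.60 + $6,252.20 = $11,937.80
Ending inventory: 59 @ $21.85 + 369 @ $24.05 = $10,163.60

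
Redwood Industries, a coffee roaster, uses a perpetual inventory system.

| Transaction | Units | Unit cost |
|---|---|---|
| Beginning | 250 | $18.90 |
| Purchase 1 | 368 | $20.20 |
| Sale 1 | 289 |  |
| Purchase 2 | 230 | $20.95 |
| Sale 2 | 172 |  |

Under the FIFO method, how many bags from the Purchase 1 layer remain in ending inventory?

Sale 1 (289) [FIFO — oldest first]: 250 @ $18.90 + 39 @ $20.20 = $5,512.80
Sale 2 (172) [FIFO — oldest first]: 172 @ $20.20 = $3,474.40
Total COGS = $5,512.80 + $3,474.40 = $8,987.20
Ending inventory: 157 @ $20.20 + 230 @ $20.95 = $7,989.90

157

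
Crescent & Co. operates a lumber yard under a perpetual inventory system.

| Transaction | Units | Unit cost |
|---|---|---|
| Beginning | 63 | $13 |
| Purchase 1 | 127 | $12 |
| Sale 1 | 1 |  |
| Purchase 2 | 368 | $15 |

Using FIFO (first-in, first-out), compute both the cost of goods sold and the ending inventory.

COGS = $13; ending inventory = $7,850

Sale 1 (1) [FIFO — oldest first]: 1 @ $13 = $13
Ending inventory: 62 @ $13 + 127 @ $12 + 368 @ $15 = $7,850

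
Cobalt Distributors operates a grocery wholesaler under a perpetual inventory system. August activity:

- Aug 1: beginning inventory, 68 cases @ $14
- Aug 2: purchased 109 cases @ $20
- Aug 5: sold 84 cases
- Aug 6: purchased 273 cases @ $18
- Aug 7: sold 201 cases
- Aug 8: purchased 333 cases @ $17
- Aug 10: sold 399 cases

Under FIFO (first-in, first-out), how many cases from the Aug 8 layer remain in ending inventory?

99

Aug 5, 84 sold [FIFO — oldest first]: 68 @ $14 + 16 @ $20 = $1,272
Aug 7, 201 sold [FIFO — oldest first]: 93 @ $20 + 108 @ $18 = $3,804
Aug 10, 399 sold [FIFO — oldest first]: 165 @ $18 + 234 @ $17 = $6,948
Total COGS = $1,272 + $3,804 + $6,948 = $12,024
Ending inventory: 99 @ $17 = $1,683
Check: goods available $13,707 = COGS $12,024 + ending $1,683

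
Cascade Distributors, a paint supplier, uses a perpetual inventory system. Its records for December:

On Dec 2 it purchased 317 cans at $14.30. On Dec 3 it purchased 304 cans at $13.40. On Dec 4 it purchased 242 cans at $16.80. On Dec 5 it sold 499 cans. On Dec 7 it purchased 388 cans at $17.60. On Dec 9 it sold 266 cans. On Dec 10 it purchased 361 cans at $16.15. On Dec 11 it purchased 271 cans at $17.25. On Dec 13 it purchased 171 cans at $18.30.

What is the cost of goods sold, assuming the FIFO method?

COGS = $11,025.90

Dec 5, 499 sold [FIFO — oldest first]: 317 @ $14.30 + 182 @ $13.40 = $6,971.90
Dec 9, 266 sold [FIFO — oldest first]: 122 @ $13.40 + 144 @ $16.80 = $4,054.00
Total COGS = $6,971.90 + $4,054.00 = $11,025.90
Ending inventory: 98 @ $16.80 + 388 @ $17.60 + 361 @ $16.15 + 271 @ $17.25 + 171 @ $18.30 = $22,109.40
Check: goods available $33,135.30 = COGS $11,025.90 + ending $22,109.40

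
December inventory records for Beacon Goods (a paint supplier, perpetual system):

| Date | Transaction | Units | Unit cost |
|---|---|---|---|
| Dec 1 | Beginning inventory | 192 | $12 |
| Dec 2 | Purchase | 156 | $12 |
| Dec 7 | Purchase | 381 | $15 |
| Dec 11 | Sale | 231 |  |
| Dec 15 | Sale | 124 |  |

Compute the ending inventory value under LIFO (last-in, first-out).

Dec 11, 231 sold [LIFO — newest first]: 231 @ $15 = $3,465
Dec 15, 124 sold [LIFO — newest first]: 124 @ $15 = $1,860
Total COGS = $3,465 + $1,860 = $5,325
Ending inventory: 192 @ $12 + 156 @ $12 + 26 @ $15 = $4,566
Check: goods available $9,891 = COGS $5,325 + ending $4,566

Ending inventory = $4,566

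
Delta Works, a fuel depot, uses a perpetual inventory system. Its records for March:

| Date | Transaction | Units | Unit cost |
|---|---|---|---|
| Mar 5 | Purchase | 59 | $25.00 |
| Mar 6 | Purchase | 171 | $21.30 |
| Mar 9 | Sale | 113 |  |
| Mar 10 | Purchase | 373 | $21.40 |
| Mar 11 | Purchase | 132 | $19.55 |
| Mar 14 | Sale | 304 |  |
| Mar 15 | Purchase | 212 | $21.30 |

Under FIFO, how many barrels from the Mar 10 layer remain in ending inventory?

Mar 9, 113 sold [FIFO — oldest first]: 59 @ $25.00 + 54 @ $21.30 = $2,625.20
Mar 14, 304 sold [FIFO — oldest first]: 117 @ $21.30 + 187 @ $21.40 = $6,493.90
Total COGS = $2,625.20 + $6,493.90 = $9,119.10
Ending inventory: 186 @ $21.40 + 132 @ $19.55 + 212 @ $21.30 = $11,076.60
Check: goods available $20,195.70 = COGS $9,119.10 + ending $11,076.60

186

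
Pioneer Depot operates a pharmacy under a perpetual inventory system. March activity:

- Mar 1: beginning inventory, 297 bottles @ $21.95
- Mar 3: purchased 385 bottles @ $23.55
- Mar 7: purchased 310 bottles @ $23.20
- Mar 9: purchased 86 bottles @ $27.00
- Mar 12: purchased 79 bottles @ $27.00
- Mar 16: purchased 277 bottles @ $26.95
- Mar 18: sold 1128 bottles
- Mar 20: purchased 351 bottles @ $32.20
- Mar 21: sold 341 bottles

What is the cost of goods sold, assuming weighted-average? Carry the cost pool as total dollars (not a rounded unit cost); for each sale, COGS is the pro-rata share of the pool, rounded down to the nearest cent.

After Mar 1: 297 on hand, pool $6,519.15 (≈ $21.9500 each)
After Mar 3: 682 on hand, pool $15,585.90 (≈ $22.8532 each)
After Mar 7: 992 on hand, pool $22,777.90 (≈ $22.9616 each)
After Mar 9: 1078 on hand, pool $25,099.90 (≈ $23.2838 each)
After Mar 12: 1157 on hand, pool $27,232.90 (≈ $23.5375 each)
After Mar 16: 1434 on hand, pool $34,698.05 (≈ $24.1967 each)
Mar 18, sell 1128: 1128/1434 × $34,698.05 → $27,293.86
After Mar 20: 657 on hand, pool $18,706.39 (≈ $28.4724 each)
Mar 21, sell 341: 341/657 × $18,706.39 → $9,709.10
Total COGS = $27,293.86 + $9,709.10 = $37,002.96
Ending inventory (cost pool remaining) = $8,997.29
Check: goods available $46,000.25 = COGS $37,002.96 + ending $8,997.29

COGS = $37,002.96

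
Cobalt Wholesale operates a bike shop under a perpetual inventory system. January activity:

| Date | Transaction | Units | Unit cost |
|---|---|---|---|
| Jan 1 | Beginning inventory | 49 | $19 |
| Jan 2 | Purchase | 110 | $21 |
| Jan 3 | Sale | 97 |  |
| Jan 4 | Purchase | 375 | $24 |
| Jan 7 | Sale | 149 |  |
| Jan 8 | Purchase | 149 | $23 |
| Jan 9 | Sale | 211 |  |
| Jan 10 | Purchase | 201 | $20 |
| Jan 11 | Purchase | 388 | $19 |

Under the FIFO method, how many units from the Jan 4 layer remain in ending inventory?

77

Jan 3, 97 sold [FIFO — oldest first]: 49 @ $19 + 48 @ $21 = $1,939
Jan 7, 149 sold [FIFO — oldest first]: 62 @ $21 + 87 @ $24 = $3,390
Jan 9, 211 sold [FIFO — oldest first]: 211 @ $24 = $5,064
Total COGS = $1,939 + $3,390 + $5,064 = $10,393
Ending inventory: 77 @ $24 + 149 @ $23 + 201 @ $20 + 388 @ $19 = $16,667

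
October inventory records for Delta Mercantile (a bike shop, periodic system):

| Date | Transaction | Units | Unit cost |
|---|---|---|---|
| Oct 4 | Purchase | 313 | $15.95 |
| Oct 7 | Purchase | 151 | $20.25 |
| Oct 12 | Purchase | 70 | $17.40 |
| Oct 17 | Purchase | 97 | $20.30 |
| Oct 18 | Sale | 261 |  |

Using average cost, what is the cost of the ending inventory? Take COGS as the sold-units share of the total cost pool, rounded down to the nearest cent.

Oct 18, sell 261: 261/631 × $11,237.20 → $4,648.03
Ending inventory (cost pool remaining) = $6,589.17
Check: goods available $11,237.20 = COGS $4,648.03 + ending $6,589.17

Ending inventory = $6,589.17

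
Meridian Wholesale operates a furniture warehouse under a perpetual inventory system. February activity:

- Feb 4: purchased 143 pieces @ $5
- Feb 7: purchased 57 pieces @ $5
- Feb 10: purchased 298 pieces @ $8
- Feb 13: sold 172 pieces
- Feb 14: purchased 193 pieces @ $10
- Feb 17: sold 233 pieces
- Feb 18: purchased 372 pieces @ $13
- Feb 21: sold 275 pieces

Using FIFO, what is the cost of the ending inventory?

Feb 13, 172 sold [FIFO — oldest first]: 143 @ $5 + 29 @ $5 = $860
Feb 17, 233 sold [FIFO — oldest first]: 28 @ $5 + 205 @ $8 = $1,780
Feb 21, 275 sold [FIFO — oldest first]: 93 @ $8 + 182 @ $10 = $2,564
Total COGS = $860 + $1,780 + $2,564 = $5,204
Ending inventory: 11 @ $10 + 372 @ $13 = $4,946

Ending inventory = $4,946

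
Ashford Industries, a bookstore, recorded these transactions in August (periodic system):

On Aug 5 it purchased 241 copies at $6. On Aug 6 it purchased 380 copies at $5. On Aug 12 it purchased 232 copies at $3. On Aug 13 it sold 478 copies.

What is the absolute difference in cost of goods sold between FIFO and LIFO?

$705

FIFO COGS: 241 @ $6 + 237 @ $5 = $2,631
LIFO COGS: 232 @ $3 + 246 @ $5 = $1,926
Difference = |$2,631 − $1,926| = $705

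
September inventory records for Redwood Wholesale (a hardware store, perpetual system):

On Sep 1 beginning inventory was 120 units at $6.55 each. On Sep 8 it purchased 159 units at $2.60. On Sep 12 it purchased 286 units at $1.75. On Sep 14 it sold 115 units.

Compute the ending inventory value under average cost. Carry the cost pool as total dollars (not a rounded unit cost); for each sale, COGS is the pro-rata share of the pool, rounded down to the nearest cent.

Ending inventory = $1,353.91

After Sep 1: 120 on hand, pool $786.00 (≈ $6.5500 each)
After Sep 8: 279 on hand, pool $1,199.40 (≈ $4.2989 each)
After Sep 12: 565 on hand, pool $1,699.90 (≈ $3.0087 each)
Sep 14, sell 115: 115/565 × $1,699.90 → $345.99
Ending inventory (cost pool remaining) = $1,353.91
Check: goods available $1,699.90 = COGS $345.99 + ending $1,353.91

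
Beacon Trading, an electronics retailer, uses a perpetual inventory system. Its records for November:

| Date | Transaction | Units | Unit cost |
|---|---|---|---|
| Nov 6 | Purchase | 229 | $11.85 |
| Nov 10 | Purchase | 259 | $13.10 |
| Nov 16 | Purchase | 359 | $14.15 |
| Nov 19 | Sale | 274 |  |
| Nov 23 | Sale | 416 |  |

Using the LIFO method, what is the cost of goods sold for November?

Nov 19, 274 sold [LIFO — newest first]: 274 @ $14.15 = $3,877.10
Nov 23, 416 sold [LIFO — newest first]: 85 @ $14.15 + 259 @ $13.10 + 72 @ $11.85 = $5,448.85
Total COGS = $3,877.10 + $5,448.85 = $9,325.95
Ending inventory: 157 @ $11.85 = $1,860.45

COGS = $9,325.95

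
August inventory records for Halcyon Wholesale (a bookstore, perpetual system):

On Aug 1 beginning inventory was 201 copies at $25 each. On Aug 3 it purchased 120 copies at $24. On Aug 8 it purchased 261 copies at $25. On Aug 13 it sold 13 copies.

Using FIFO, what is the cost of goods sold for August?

Aug 13, 13 sold [FIFO — oldest first]: 13 @ $25 = $325
Ending inventory: 188 @ $25 + 120 @ $24 + 261 @ $25 = $14,105

COGS = $325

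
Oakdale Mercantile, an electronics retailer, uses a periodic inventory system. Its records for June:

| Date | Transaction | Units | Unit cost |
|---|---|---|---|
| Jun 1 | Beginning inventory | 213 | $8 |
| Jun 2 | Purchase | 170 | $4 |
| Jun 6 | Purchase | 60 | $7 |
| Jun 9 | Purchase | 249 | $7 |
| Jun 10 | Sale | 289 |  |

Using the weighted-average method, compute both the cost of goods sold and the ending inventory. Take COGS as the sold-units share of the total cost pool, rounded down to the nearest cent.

COGS = $1,898.96; ending inventory = $2,648.04

Jun 10, sell 289: 289/692 × $4,547.00 → $1,898.96
Ending inventory (cost pool remaining) = $2,648.04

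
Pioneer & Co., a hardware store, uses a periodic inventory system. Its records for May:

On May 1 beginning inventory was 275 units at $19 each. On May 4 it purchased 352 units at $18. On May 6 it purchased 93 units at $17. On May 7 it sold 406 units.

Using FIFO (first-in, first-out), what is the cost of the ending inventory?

May 7, 406 sold [FIFO — oldest first]: 275 @ $19 + 131 @ $18 = $7,583
Ending inventory: 221 @ $18 + 93 @ $17 = $5,559

Ending inventory = $5,559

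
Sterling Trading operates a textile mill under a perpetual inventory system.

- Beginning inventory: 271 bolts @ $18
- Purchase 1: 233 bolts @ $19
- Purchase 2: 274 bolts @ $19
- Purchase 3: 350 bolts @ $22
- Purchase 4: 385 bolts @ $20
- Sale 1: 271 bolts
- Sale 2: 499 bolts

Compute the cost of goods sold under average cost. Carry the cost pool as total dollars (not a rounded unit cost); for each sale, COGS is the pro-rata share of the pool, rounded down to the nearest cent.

After Beginning: 271 on hand, pool $4,878.00 (≈ $18.0000 each)
After Purchase 1: 504 on hand, pool $9,305.00 (≈ $18.4623 each)
After Purchase 2: 778 on hand, pool $14,511.00 (≈ $18.6517 each)
After Purchase 3: 1128 on hand, pool $22,211.00 (≈ $19.6906 each)
After Purchase 4: 1513 on hand, pool $29,911.00 (≈ $19.7693 each)
Sale 1, sell 271: 271/1513 × $29,911.00 → $5,357.48
Sale 2, sell 499: 499/1242 × $24,553.52 → $9,864.90
Total COGS = $5,357.48 + $9,864.90 = $15,222.38
Ending inventory (cost pool remaining) = $14,688.62
Check: goods available $29,911.00 = COGS $15,222.38 + ending $14,688.62

COGS = $15,222.38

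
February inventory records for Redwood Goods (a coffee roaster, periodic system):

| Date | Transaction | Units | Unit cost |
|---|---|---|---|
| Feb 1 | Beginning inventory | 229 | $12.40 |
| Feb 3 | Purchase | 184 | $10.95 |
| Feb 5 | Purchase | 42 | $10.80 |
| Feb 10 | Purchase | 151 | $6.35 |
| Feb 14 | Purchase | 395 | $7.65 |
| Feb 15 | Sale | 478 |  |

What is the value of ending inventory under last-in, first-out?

Feb 15, 478 sold [LIFO — newest first]: 395 @ $7.65 + 83 @ $6.35 = $3,548.80
Ending inventory: 229 @ $12.40 + 184 @ $10.95 + 42 @ $10.80 + 68 @ $6.35 = $5,739.80
Check: goods available $9,288.60 = COGS $3,548.80 + ending $5,739.80

Ending inventory = $5,739.80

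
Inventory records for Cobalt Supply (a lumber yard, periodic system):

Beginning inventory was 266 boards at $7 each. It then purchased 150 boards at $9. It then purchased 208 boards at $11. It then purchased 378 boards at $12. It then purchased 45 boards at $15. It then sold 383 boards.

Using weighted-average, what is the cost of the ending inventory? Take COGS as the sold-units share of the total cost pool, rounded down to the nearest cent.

Ending inventory = $6,792.85

Sale 1, sell 383: 383/1047 × $10,711.00 → $3,918.15
Ending inventory (cost pool remaining) = $6,792.85
Check: goods available $10,711.00 = COGS $3,918.15 + ending $6,792.85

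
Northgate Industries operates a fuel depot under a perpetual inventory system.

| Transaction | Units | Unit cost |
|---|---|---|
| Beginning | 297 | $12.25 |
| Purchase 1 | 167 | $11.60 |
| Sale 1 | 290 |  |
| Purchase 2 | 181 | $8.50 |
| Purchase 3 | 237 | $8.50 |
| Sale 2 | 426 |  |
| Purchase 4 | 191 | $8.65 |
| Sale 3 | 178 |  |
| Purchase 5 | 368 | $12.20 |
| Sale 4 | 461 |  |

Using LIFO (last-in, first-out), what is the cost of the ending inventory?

Sale 1 (290) [LIFO — newest first]: 167 @ $11.60 + 123 @ $12.25 = $3,443.95
Sale 2 (426) [LIFO — newest first]: 237 @ $8.50 + 181 @ $8.50 + 8 @ $12.25 = $3,651.00
Sale 3 (178) [LIFO — newest first]: 178 @ $8.65 = $1,539.70
Sale 4 (461) [LIFO — newest first]: 368 @ $12.20 + 13 @ $8.65 + 80 @ $12.25 = $5,582.05
Total COGS = $3,443.95 + $3,651.00 + $1,539.70 + $5,582.05 = $14,216.70
Ending inventory: 86 @ $12.25 = $1,053.50

Ending inventory = $1,053.50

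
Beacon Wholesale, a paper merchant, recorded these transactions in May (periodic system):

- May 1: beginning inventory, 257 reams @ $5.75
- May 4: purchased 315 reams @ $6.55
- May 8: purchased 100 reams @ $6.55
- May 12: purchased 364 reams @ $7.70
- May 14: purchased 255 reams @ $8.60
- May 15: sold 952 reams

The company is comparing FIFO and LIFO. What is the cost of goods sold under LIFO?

FIFO COGS: 257 @ $5.75 + 315 @ $6.55 + 100 @ $6.55 + 280 @ $7.70 = $6,352.00
LIFO COGS: 255 @ $8.60 + 364 @ $7.70 + 100 @ $6.55 + 233 @ $6.55 = $7,176.95

COGS = $7,176.95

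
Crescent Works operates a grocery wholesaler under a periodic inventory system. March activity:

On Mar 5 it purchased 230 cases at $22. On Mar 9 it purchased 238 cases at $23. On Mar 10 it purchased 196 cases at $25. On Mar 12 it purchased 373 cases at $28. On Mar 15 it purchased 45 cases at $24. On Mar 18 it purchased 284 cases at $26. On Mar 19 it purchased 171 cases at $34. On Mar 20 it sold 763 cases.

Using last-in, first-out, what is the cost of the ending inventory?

Mar 20, 763 sold [LIFO — newest first]: 171 @ $34 + 284 @ $26 + 45 @ $24 + 263 @ $28 = $21,642
Ending inventory: 230 @ $22 + 238 @ $23 + 196 @ $25 + 110 @ $28 = $18,514
Check: goods available $40,156 = COGS $21,642 + ending $18,514

Ending inventory = $18,514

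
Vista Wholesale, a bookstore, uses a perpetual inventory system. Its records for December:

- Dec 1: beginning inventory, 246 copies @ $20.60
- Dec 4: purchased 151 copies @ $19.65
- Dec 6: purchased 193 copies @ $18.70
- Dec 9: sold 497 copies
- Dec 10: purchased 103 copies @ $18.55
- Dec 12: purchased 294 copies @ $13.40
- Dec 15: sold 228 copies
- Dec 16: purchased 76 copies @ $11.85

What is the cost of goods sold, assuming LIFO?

Dec 9, 497 sold [LIFO — newest first]: 193 @ $18.70 + 151 @ $19.65 + 153 @ $20.60 = $9,728.05
Dec 15, 228 sold [LIFO — newest first]: 228 @ $13.40 = $3,055.20
Total COGS = $9,728.05 + $3,055.20 = $12,783.25
Ending inventory: 93 @ $20.60 + 103 @ $18.55 + 66 @ $13.40 + 76 @ $11.85 = $5,611.45

COGS = $12,783.25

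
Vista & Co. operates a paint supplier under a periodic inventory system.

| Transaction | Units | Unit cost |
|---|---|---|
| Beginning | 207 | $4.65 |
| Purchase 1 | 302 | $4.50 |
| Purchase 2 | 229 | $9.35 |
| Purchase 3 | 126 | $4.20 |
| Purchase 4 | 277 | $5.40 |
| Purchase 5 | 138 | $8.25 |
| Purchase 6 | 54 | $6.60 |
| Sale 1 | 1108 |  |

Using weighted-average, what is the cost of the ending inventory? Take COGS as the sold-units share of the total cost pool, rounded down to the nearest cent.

Ending inventory = $1,347.41

Sale 1, sell 1108: 1108/1333 × $7,982.60 → $6,635.19
Ending inventory (cost pool remaining) = $1,347.41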